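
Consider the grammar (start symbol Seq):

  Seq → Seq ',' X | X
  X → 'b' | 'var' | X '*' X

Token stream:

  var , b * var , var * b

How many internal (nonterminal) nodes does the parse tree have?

[Seq [Seq [Seq [X var]] , [X [X b] * [X var]]] , [X [X var] * [X b]]]

10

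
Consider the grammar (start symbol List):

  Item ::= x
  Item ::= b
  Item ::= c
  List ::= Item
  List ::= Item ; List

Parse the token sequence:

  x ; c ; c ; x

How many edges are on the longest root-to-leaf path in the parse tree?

5

[List [Item x] ; [List [Item c] ; [List [Item c] ; [List [Item x]]]]]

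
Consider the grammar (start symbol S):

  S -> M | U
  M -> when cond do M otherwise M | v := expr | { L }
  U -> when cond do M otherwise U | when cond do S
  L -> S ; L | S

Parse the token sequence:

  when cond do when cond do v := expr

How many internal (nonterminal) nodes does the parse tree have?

6

[S [U when cond do [S [U when cond do [S [M v := expr]]]]]]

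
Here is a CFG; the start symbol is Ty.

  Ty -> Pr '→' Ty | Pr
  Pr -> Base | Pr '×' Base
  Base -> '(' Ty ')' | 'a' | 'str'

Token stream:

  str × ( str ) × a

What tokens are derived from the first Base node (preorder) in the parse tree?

str

[Ty [Pr [Pr [Pr [Base str]] × [Base ( [Ty [Pr [Base str]]] )]] × [Base a]]]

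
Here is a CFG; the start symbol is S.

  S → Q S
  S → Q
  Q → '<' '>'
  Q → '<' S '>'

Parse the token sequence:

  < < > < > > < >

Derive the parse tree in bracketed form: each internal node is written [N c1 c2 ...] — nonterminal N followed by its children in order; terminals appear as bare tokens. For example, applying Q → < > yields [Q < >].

S
Q S
< S > S
< Q S > S
< < > S > S
< < > Q > S
< < > < > > S
< < > < > > Q
< < > < > > < >

[S [Q < [S [Q < >] [S [Q < >]]] >] [S [Q < >]]]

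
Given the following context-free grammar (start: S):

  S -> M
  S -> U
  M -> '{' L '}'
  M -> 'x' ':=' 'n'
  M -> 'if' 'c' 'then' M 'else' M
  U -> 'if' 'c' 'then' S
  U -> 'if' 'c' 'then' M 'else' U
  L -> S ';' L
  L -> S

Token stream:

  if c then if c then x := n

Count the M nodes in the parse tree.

1

[S [U if c then [S [U if c then [S [M x := n]]]]]]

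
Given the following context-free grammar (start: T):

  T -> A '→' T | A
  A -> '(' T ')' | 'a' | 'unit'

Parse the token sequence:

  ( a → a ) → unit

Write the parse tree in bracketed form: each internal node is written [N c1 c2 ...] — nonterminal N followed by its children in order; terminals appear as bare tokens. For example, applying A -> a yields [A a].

T
A → T
( T ) → T
( A → T ) → T
( a → T ) → T
( a → A ) → T
( a → a ) → T
( a → a ) → A
( a → a ) → unit

[T [A ( [T [A a] → [T [A a]]] )] → [T [A unit]]]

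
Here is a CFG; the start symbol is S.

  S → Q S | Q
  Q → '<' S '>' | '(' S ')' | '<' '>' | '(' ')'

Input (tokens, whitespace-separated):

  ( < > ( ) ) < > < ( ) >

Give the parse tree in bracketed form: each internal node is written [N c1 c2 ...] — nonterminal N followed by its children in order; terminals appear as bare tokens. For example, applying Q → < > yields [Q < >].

[S [Q ( [S [Q < >] [S [Q ( )]]] )] [S [Q < >] [S [Q < [S [Q ( )]] >]]]]

S
Q S
( S ) S
( Q S ) S
( < > S ) S
( < > Q ) S
( < > ( ) ) S
( < > ( ) ) Q S
( < > ( ) ) < > S
( < > ( ) ) < > Q
( < > ( ) ) < > < S >
( < > ( ) ) < > < Q >
( < > ( ) ) < > < ( ) >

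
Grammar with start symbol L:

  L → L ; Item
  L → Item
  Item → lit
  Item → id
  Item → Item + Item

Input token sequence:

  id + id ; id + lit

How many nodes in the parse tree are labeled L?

[L [L [Item [Item id] + [Item id]]] ; [Item [Item id] + [Item lit]]]

2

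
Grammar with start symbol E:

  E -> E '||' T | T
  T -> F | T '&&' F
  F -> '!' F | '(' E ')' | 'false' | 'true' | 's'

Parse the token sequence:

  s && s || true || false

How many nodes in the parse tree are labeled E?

3

[E [E [E [T [T [F s]] && [F s]]] || [T [F true]]] || [T [F false]]]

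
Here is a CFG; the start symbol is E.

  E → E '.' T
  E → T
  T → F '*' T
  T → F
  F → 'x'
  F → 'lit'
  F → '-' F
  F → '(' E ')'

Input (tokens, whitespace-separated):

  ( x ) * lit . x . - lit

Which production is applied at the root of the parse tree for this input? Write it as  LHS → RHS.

[E [E [E [T [F ( [E [T [F x]]] )] * [T [F lit]]]] . [T [F x]]] . [T [F - [F lit]]]]

E → E '.' T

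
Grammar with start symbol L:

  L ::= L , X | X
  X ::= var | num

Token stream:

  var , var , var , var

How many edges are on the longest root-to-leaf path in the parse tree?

[L [L [L [L [X var]] , [X var]] , [X var]] , [X var]]

5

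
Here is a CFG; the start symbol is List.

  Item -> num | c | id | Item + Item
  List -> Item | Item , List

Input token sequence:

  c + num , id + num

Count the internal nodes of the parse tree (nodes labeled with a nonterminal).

8

[List [Item [Item c] + [Item num]] , [List [Item [Item id] + [Item num]]]]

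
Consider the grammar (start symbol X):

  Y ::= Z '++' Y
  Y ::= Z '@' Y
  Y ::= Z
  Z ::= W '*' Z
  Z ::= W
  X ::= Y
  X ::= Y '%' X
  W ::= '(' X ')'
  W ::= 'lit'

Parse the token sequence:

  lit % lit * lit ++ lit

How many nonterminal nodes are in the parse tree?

[X [Y [Z [W lit]]] % [X [Y [Z [W lit] * [Z [W lit]]] ++ [Y [Z [W lit]]]]]]

13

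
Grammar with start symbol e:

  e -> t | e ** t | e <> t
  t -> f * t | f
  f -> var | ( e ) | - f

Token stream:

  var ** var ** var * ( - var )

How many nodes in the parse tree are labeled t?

[e [e [e [t [f var]]] ** [t [f var]]] ** [t [f var] * [t [f ( [e [t [f - [f var]]]] )]]]]

5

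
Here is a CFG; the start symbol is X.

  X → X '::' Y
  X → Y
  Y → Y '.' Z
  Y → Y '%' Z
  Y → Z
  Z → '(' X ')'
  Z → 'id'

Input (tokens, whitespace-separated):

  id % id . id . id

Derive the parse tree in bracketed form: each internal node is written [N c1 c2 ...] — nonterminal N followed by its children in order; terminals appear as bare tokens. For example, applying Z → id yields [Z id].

X
Y
Y . Z
Y . Z . Z
Y % Z . Z . Z
Z % Z . Z . Z
id % Z . Z . Z
id % id . Z . Z
id % id . id . Z
id % id . id . id

[X [Y [Y [Y [Y [Z id]] % [Z id]] . [Z id]] . [Z id]]]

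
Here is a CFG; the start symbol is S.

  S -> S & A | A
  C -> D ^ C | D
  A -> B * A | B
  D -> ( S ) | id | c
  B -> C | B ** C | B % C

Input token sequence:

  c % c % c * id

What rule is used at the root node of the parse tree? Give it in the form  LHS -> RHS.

[S [A [B [B [B [C [D c]]] % [C [D c]]] % [C [D c]]] * [A [B [C [D id]]]]]]

S -> A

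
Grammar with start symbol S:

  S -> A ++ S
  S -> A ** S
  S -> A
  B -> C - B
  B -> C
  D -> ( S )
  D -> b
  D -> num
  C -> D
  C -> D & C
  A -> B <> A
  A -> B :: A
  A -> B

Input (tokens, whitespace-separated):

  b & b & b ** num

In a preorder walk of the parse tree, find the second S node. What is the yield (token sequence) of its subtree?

[S [A [B [C [D b] & [C [D b] & [C [D b]]]]]] ** [S [A [B [C [D num]]]]]]

num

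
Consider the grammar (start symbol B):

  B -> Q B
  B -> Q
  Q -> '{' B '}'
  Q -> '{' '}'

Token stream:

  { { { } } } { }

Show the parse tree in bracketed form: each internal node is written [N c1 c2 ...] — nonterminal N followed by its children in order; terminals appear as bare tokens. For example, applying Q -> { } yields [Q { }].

[B [Q { [B [Q { [B [Q { }]] }]] }] [B [Q { }]]]

B
Q B
{ B } B
{ Q } B
{ { B } } B
{ { Q } } B
{ { { } } } B
{ { { } } } Q
{ { { } } } { }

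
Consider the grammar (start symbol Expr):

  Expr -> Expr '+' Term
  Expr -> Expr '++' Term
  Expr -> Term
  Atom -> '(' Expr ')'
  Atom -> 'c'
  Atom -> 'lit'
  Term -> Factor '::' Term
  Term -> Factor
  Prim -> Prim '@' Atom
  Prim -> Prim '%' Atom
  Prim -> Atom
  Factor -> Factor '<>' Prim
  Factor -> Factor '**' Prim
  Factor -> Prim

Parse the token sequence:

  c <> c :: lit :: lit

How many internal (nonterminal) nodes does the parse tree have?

[Expr [Term [Factor [Factor [Prim [Atom c]]] <> [Prim [Atom c]]] :: [Term [Factor [Prim [Atom lit]]] :: [Term [Factor [Prim [Atom lit]]]]]]]

16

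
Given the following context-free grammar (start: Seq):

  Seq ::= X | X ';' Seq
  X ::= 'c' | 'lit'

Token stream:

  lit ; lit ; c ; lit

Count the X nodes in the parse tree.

4

[Seq [X lit] ; [Seq [X lit] ; [Seq [X c] ; [Seq [X lit]]]]]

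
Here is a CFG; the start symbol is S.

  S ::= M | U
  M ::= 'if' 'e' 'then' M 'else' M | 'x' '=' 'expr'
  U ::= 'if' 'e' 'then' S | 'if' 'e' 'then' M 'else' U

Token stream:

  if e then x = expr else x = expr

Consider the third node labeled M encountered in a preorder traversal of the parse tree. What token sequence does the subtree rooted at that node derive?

[S [M if e then [M x = expr] else [M x = expr]]]

x = expr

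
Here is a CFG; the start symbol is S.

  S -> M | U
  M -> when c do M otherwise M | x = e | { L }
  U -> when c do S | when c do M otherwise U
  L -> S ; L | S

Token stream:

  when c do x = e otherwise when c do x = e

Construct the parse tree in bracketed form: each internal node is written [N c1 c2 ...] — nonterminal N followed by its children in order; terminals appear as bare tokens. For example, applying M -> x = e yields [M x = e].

S
U
when c do M otherwise U
when c do x = e otherwise U
when c do x = e otherwise when c do S
when c do x = e otherwise when c do M
when c do x = e otherwise when c do x = e

[S [U when c do [M x = e] otherwise [U when c do [S [M x = e]]]]]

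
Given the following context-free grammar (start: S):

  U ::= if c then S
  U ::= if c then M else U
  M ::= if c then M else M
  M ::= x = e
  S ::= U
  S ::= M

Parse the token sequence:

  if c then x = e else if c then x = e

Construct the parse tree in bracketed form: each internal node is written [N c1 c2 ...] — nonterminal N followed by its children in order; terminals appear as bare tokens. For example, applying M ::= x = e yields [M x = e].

S
U
if c then M else U
if c then x = e else U
if c then x = e else if c then S
if c then x = e else if c then M
if c then x = e else if c then x = e

[S [U if c then [M x = e] else [U if c then [S [M x = e]]]]]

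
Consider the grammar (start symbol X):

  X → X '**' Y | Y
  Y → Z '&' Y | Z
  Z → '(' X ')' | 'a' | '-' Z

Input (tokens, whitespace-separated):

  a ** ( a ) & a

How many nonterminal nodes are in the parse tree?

[X [X [Y [Z a]]] ** [Y [Z ( [X [Y [Z a]]] )] & [Y [Z a]]]]

11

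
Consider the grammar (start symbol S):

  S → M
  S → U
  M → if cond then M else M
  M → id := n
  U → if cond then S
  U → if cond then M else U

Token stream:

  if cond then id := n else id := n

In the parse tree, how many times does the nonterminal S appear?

[S [M if cond then [M id := n] else [M id := n]]]

1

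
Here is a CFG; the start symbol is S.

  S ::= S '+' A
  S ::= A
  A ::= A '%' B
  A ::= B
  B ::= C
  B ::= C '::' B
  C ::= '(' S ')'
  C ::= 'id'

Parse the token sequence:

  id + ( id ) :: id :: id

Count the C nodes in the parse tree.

[S [S [A [B [C id]]]] + [A [B [C ( [S [A [B [C id]]]] )] :: [B [C id] :: [B [C id]]]]]]

5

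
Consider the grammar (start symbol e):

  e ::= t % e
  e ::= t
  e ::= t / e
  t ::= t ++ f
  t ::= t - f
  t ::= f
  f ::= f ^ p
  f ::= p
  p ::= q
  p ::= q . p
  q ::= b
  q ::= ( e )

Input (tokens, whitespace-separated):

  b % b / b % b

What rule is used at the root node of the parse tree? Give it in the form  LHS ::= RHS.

[e [t [f [p [q b]]]] % [e [t [f [p [q b]]]] / [e [t [f [p [q b]]]] % [e [t [f [p [q b]]]]]]]]

e ::= t % e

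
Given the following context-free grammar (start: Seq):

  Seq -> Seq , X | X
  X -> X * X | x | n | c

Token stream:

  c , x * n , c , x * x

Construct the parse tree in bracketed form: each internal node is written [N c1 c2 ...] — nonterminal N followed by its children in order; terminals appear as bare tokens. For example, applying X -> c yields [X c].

[Seq [Seq [Seq [Seq [X c]] , [X [X x] * [X n]]] , [X c]] , [X [X x] * [X x]]]

Seq
Seq , X
Seq , X , X
Seq , X , X , X
X , X , X , X
c , X , X , X
c , X * X , X , X
c , x * X , X , X
c , x * n , X , X
c , x * n , c , X
c , x * n , c , X * X
c , x * n , c , x * X
c , x * n , c , x * x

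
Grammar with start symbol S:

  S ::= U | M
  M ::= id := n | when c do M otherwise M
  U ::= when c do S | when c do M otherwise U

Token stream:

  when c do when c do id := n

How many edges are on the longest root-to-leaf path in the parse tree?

6

[S [U when c do [S [U when c do [S [M id := n]]]]]]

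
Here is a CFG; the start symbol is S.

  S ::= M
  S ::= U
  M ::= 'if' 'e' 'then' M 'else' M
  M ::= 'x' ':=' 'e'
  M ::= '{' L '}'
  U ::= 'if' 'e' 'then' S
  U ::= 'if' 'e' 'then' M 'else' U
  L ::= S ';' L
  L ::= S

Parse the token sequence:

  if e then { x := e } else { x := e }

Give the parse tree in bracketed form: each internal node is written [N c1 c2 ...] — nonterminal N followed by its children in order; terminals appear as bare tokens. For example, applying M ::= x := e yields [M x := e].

S
M
if e then M else M
if e then { L } else M
if e then { S } else M
if e then { M } else M
if e then { x := e } else M
if e then { x := e } else { L }
if e then { x := e } else { S }
if e then { x := e } else { M }
if e then { x := e } else { x := e }

[S [M if e then [M { [L [S [M x := e]]] }] else [M { [L [S [M x := e]]] }]]]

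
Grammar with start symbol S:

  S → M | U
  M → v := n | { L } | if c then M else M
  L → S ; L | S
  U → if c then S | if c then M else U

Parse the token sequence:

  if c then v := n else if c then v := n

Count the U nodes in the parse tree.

[S [U if c then [M v := n] else [U if c then [S [M v := n]]]]]

2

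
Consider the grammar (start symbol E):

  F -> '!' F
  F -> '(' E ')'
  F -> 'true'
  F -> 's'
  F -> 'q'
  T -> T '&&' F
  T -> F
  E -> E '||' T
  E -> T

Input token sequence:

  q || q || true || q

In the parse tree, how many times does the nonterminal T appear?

4

[E [E [E [E [T [F q]]] || [T [F q]]] || [T [F true]]] || [T [F q]]]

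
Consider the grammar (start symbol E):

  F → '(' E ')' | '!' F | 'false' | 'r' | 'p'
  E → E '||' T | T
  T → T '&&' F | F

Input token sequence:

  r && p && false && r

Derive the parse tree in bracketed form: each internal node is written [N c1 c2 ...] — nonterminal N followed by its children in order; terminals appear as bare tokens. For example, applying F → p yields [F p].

E
T
T && F
T && F && F
T && F && F && F
F && F && F && F
r && F && F && F
r && p && F && F
r && p && false && F
r && p && false && r

[E [T [T [T [T [F r]] && [F p]] && [F false]] && [F r]]]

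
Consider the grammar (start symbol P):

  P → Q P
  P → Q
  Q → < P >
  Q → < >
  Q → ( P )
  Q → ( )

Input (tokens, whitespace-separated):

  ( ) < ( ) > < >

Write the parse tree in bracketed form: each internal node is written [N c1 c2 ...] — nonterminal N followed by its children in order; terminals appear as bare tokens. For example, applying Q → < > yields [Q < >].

[P [Q ( )] [P [Q < [P [Q ( )]] >] [P [Q < >]]]]

P
Q P
( ) P
( ) Q P
( ) < P > P
( ) < Q > P
( ) < ( ) > P
( ) < ( ) > Q
( ) < ( ) > < >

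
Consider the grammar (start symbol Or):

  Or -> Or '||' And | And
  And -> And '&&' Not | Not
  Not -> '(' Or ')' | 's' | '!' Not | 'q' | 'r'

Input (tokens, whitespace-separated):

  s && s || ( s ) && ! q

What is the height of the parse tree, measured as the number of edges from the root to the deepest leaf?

7

[Or [Or [And [And [Not s]] && [Not s]]] || [And [And [Not ( [Or [And [Not s]]] )]] && [Not ! [Not q]]]]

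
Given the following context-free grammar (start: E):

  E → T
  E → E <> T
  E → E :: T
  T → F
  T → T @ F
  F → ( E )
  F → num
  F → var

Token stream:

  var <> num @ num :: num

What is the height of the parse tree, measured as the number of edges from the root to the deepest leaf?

5

[E [E [E [T [F var]]] <> [T [T [F num]] @ [F num]]] :: [T [F num]]]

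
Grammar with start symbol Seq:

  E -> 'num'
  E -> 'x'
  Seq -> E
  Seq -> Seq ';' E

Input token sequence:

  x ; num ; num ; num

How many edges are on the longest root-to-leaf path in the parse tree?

5

[Seq [Seq [Seq [Seq [E x]] ; [E num]] ; [E num]] ; [E num]]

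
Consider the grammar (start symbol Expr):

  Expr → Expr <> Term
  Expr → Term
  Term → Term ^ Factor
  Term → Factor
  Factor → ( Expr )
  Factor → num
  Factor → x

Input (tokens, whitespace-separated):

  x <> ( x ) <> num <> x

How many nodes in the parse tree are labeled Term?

5

[Expr [Expr [Expr [Expr [Term [Factor x]]] <> [Term [Factor ( [Expr [Term [Factor x]]] )]]] <> [Term [Factor num]]] <> [Term [Factor x]]]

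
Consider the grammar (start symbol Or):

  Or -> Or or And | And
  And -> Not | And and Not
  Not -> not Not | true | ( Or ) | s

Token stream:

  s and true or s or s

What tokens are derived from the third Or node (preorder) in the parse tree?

[Or [Or [Or [And [And [Not s]] and [Not true]]] or [And [Not s]]] or [And [Not s]]]

s and true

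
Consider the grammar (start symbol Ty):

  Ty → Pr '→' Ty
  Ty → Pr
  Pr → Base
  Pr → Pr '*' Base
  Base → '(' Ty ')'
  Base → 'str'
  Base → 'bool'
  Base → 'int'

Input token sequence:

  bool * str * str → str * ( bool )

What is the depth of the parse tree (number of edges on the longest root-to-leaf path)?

[Ty [Pr [Pr [Pr [Base bool]] * [Base str]] * [Base str]] → [Ty [Pr [Pr [Base str]] * [Base ( [Ty [Pr [Base bool]]] )]]]]

7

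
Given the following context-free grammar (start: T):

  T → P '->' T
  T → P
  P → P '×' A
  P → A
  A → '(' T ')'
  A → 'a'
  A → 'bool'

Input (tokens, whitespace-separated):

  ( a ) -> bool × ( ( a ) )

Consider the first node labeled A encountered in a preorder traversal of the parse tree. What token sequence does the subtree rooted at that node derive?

( a )

[T [P [A ( [T [P [A a]]] )]] -> [T [P [P [A bool]] × [A ( [T [P [A ( [T [P [A a]]] )]]] )]]]]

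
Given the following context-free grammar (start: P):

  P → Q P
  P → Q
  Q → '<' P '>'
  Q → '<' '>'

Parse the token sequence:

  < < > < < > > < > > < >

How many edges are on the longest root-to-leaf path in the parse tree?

7

[P [Q < [P [Q < >] [P [Q < [P [Q < >]] >] [P [Q < >]]]] >] [P [Q < >]]]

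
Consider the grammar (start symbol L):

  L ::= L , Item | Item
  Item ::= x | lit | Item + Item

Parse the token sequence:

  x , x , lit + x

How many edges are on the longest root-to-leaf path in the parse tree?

[L [L [L [Item x]] , [Item x]] , [Item [Item lit] + [Item x]]]

4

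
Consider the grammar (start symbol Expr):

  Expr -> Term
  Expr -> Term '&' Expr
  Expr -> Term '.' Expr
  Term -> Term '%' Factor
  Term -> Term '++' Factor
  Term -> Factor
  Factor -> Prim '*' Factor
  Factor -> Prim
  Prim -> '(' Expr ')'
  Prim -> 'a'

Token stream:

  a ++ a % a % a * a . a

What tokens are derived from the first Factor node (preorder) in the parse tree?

a

[Expr [Term [Term [Term [Term [Factor [Prim a]]] ++ [Factor [Prim a]]] % [Factor [Prim a]]] % [Factor [Prim a] * [Factor [Prim a]]]] . [Expr [Term [Factor [Prim a]]]]]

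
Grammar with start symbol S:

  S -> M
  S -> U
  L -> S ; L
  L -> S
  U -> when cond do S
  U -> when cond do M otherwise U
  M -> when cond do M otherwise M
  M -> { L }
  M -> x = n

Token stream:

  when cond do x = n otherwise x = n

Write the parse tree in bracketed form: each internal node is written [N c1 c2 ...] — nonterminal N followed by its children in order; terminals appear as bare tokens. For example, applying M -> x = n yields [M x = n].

S
M
when cond do M otherwise M
when cond do x = n otherwise M
when cond do x = n otherwise x = n

[S [M when cond do [M x = n] otherwise [M x = n]]]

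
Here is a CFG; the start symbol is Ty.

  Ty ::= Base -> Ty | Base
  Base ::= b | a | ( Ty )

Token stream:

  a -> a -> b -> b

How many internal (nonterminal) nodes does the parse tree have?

8

[Ty [Base a] -> [Ty [Base a] -> [Ty [Base b] -> [Ty [Base b]]]]]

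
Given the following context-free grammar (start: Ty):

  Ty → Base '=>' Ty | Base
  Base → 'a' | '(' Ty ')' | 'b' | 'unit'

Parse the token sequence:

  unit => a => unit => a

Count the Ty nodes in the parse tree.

[Ty [Base unit] => [Ty [Base a] => [Ty [Base unit] => [Ty [Base a]]]]]

4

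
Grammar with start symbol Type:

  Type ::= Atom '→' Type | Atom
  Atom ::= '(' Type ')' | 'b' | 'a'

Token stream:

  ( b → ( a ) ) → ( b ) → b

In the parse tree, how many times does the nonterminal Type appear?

7

[Type [Atom ( [Type [Atom b] → [Type [Atom ( [Type [Atom a]] )]]] )] → [Type [Atom ( [Type [Atom b]] )] → [Type [Atom b]]]]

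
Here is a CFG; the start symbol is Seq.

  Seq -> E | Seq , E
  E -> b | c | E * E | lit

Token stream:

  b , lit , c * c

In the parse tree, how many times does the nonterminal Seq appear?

3

[Seq [Seq [Seq [E b]] , [E lit]] , [E [E c] * [E c]]]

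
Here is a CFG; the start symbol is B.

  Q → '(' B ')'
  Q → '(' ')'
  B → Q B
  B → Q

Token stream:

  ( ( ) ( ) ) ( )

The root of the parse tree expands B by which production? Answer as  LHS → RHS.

B → Q B

[B [Q ( [B [Q ( )] [B [Q ( )]]] )] [B [Q ( )]]]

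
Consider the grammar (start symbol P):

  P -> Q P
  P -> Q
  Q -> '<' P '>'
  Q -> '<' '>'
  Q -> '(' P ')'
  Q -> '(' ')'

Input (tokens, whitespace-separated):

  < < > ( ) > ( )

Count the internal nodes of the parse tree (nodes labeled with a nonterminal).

[P [Q < [P [Q < >] [P [Q ( )]]] >] [P [Q ( )]]]

8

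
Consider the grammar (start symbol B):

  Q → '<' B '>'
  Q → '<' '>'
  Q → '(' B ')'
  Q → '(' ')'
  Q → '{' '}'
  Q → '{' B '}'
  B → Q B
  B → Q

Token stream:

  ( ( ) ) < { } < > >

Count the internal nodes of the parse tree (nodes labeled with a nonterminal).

[B [Q ( [B [Q ( )]] )] [B [Q < [B [Q { }] [B [Q < >]]] >]]]

10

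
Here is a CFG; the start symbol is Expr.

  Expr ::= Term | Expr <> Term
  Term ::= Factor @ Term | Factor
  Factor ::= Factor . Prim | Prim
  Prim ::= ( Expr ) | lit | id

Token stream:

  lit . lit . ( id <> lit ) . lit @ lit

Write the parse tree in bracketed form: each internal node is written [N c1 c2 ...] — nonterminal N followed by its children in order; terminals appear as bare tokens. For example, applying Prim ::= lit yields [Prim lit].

Expr
Term
Factor @ Term
Factor . Prim @ Term
Factor . Prim . Prim @ Term
Factor . Prim . Prim . Prim @ Term
Prim . Prim . Prim . Prim @ Term
lit . Prim . Prim . Prim @ Term
lit . lit . Prim . Prim @ Term
lit . lit . ( Expr ) . Prim @ Term
lit . lit . ( Expr <> Term ) . Prim @ Term
lit . lit . ( Term <> Term ) . Prim @ Term
lit . lit . ( Factor <> Term ) . Prim @ Term
lit . lit . ( Prim <> Term ) . Prim @ Term
lit . lit . ( id <> Term ) . Prim @ Term
lit . lit . ( id <> Factor ) . Prim @ Term
lit . lit . ( id <> Prim ) . Prim @ Term
lit . lit . ( id <> lit ) . Prim @ Term
lit . lit . ( id <> lit ) . lit @ Term
lit . lit . ( id <> lit ) . lit @ Factor
lit . lit . ( id <> lit ) . lit @ Prim
lit . lit . ( id <> lit ) . lit @ lit

[Expr [Term [Factor [Factor [Factor [Factor [Prim lit]] . [Prim lit]] . [Prim ( [Expr [Expr [Term [Factor [Prim id]]]] <> [Term [Factor [Prim lit]]]] )]] . [Prim lit]] @ [Term [Factor [Prim lit]]]]]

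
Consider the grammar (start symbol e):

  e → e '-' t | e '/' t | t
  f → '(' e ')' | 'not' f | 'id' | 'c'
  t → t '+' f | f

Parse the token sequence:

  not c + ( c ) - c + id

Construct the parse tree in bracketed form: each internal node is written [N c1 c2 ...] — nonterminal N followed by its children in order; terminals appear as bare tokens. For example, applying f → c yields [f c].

e
e - t
t - t
t + f - t
f + f - t
not f + f - t
not c + f - t
not c + ( e ) - t
not c + ( t ) - t
not c + ( f ) - t
not c + ( c ) - t
not c + ( c ) - t + f
not c + ( c ) - f + f
not c + ( c ) - c + f
not c + ( c ) - c + id

[e [e [t [t [f not [f c]]] + [f ( [e [t [f c]]] )]]] - [t [t [f c]] + [f id]]]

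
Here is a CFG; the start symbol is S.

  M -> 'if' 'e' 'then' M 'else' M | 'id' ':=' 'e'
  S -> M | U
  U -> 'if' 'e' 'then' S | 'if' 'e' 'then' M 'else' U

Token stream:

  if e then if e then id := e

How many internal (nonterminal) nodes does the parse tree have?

6

[S [U if e then [S [U if e then [S [M id := e]]]]]]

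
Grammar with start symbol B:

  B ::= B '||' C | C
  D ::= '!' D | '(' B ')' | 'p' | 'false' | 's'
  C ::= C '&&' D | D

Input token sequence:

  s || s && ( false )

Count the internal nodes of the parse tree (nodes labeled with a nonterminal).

[B [B [C [D s]]] || [C [C [D s]] && [D ( [B [C [D false]]] )]]]

11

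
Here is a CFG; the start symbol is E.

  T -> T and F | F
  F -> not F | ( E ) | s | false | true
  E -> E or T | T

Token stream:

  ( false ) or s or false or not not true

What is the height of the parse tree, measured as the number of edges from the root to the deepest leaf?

9

[E [E [E [E [T [F ( [E [T [F false]]] )]]] or [T [F s]]] or [T [F false]]] or [T [F not [F not [F true]]]]]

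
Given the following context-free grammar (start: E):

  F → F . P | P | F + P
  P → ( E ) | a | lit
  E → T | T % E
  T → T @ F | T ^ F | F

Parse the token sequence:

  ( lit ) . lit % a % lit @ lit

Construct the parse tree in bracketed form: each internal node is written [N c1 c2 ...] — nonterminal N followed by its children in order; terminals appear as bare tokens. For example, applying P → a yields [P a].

[E [T [F [F [P ( [E [T [F [P lit]]]] )]] . [P lit]]] % [E [T [F [P a]]] % [E [T [T [F [P lit]]] @ [F [P lit]]]]]]

E
T % E
F % E
F . P % E
P . P % E
( E ) . P % E
( T ) . P % E
( F ) . P % E
( P ) . P % E
( lit ) . P % E
( lit ) . lit % E
( lit ) . lit % T % E
( lit ) . lit % F % E
( lit ) . lit % P % E
( lit ) . lit % a % E
( lit ) . lit % a % T
( lit ) . lit % a % T @ F
( lit ) . lit % a % F @ F
( lit ) . lit % a % P @ F
( lit ) . lit % a % lit @ F
( lit ) . lit % a % lit @ P
( lit ) . lit % a % lit @ lit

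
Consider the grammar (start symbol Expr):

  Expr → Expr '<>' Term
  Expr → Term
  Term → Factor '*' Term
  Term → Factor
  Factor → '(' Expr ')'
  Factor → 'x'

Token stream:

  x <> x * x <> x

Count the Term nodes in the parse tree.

4

[Expr [Expr [Expr [Term [Factor x]]] <> [Term [Factor x] * [Term [Factor x]]]] <> [Term [Factor x]]]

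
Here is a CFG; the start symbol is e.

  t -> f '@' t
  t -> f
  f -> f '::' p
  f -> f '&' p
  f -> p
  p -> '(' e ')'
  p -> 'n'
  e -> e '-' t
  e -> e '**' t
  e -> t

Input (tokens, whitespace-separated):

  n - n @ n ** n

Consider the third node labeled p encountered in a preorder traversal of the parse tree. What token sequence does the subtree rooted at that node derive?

[e [e [e [t [f [p n]]]] - [t [f [p n]] @ [t [f [p n]]]]] ** [t [f [p n]]]]

n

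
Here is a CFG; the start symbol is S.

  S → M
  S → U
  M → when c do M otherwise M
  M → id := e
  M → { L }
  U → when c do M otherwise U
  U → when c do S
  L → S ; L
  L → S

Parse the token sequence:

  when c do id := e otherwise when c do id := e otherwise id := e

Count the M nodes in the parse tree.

5

[S [M when c do [M id := e] otherwise [M when c do [M id := e] otherwise [M id := e]]]]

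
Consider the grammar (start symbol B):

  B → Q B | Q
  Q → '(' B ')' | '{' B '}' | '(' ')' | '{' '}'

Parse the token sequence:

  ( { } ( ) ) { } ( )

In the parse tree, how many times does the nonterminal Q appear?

[B [Q ( [B [Q { }] [B [Q ( )]]] )] [B [Q { }] [B [Q ( )]]]]

5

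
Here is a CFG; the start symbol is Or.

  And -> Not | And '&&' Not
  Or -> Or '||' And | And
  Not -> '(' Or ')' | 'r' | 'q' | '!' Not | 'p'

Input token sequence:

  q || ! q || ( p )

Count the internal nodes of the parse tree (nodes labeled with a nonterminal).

13

[Or [Or [Or [And [Not q]]] || [And [Not ! [Not q]]]] || [And [Not ( [Or [And [Not p]]] )]]]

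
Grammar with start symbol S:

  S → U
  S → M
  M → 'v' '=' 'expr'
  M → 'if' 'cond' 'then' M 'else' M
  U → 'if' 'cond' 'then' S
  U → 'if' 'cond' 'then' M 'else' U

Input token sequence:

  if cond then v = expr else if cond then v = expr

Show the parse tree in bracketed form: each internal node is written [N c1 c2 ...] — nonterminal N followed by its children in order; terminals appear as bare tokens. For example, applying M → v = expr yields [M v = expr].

[S [U if cond then [M v = expr] else [U if cond then [S [M v = expr]]]]]

S
U
if cond then M else U
if cond then v = expr else U
if cond then v = expr else if cond then S
if cond then v = expr else if cond then M
if cond then v = expr else if cond then v = expr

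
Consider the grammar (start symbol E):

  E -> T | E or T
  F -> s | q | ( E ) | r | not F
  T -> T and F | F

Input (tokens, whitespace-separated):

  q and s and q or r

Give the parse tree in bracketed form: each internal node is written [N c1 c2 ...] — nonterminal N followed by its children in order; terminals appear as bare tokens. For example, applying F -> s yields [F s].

[E [E [T [T [T [F q]] and [F s]] and [F q]]] or [T [F r]]]

E
E or T
T or T
T and F or T
T and F and F or T
F and F and F or T
q and F and F or T
q and s and F or T
q and s and q or T
q and s and q or F
q and s and q or r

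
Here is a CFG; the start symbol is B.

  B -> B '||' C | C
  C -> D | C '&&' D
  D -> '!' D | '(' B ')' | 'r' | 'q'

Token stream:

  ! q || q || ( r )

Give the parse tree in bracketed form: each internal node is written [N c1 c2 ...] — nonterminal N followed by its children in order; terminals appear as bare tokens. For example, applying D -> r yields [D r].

B
B || C
B || C || C
C || C || C
D || C || C
! D || C || C
! q || C || C
! q || D || C
! q || q || C
! q || q || D
! q || q || ( B )
! q || q || ( C )
! q || q || ( D )
! q || q || ( r )

[B [B [B [C [D ! [D q]]]] || [C [D q]]] || [C [D ( [B [C [D r]]] )]]]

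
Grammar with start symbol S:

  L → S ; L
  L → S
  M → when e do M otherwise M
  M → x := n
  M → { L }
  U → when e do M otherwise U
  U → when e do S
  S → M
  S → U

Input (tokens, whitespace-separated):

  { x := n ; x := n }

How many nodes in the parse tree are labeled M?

[S [M { [L [S [M x := n]] ; [L [S [M x := n]]]] }]]

3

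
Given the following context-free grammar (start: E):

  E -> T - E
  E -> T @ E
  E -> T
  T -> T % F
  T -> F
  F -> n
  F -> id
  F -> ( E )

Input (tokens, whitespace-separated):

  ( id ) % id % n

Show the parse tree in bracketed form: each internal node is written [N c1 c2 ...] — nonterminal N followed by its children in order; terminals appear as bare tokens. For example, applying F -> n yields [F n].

[E [T [T [T [F ( [E [T [F id]]] )]] % [F id]] % [F n]]]

E
T
T % F
T % F % F
F % F % F
( E ) % F % F
( T ) % F % F
( F ) % F % F
( id ) % F % F
( id ) % id % F
( id ) % id % n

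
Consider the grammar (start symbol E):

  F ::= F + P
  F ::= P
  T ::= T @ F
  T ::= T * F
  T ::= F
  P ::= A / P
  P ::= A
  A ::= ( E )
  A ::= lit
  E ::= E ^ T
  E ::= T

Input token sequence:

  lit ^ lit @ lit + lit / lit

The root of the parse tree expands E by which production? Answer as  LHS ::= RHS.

E ::= E ^ T

[E [E [T [F [P [A lit]]]]] ^ [T [T [F [P [A lit]]]] @ [F [F [P [A lit]]] + [P [A lit] / [P [A lit]]]]]]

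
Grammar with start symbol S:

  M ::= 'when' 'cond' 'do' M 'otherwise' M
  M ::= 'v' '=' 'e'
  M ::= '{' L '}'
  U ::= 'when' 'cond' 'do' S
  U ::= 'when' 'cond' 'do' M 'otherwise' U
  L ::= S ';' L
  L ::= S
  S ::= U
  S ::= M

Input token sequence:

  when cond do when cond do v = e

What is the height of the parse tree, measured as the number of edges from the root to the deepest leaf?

6

[S [U when cond do [S [U when cond do [S [M v = e]]]]]]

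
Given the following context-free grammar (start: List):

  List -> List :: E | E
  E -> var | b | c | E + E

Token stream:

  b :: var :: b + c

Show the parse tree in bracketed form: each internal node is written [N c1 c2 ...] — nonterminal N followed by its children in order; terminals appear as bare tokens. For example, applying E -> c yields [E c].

List
List :: E
List :: E :: E
E :: E :: E
b :: E :: E
b :: var :: E
b :: var :: E + E
b :: var :: b + E
b :: var :: b + c

[List [List [List [E b]] :: [E var]] :: [E [E b] + [E c]]]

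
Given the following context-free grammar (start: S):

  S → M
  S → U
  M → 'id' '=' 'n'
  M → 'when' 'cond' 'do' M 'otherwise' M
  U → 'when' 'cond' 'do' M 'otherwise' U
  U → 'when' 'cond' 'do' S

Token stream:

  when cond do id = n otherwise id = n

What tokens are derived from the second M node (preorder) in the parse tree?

[S [M when cond do [M id = n] otherwise [M id = n]]]

id = n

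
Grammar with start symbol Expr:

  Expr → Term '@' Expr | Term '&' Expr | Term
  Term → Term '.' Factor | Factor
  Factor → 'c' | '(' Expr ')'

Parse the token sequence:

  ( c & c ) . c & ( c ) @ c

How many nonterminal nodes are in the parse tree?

20

[Expr [Term [Term [Factor ( [Expr [Term [Factor c]] & [Expr [Term [Factor c]]]] )]] . [Factor c]] & [Expr [Term [Factor ( [Expr [Term [Factor c]]] )]] @ [Expr [Term [Factor c]]]]]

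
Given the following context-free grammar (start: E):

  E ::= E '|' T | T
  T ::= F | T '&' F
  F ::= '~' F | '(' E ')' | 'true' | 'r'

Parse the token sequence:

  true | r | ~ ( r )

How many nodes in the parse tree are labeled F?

5

[E [E [E [T [F true]]] | [T [F r]]] | [T [F ~ [F ( [E [T [F r]]] )]]]]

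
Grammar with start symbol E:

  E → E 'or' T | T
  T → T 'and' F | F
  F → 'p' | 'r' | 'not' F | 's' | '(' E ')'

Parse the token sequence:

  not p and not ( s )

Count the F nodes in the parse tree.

[E [T [T [F not [F p]]] and [F not [F ( [E [T [F s]]] )]]]]

5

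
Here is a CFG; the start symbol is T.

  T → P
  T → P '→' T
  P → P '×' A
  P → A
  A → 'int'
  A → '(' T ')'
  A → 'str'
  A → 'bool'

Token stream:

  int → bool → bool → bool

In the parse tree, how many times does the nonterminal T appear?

4

[T [P [A int]] → [T [P [A bool]] → [T [P [A bool]] → [T [P [A bool]]]]]]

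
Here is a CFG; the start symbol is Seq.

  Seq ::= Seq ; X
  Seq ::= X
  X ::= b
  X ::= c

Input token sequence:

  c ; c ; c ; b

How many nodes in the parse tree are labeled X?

4

[Seq [Seq [Seq [Seq [X c]] ; [X c]] ; [X c]] ; [X b]]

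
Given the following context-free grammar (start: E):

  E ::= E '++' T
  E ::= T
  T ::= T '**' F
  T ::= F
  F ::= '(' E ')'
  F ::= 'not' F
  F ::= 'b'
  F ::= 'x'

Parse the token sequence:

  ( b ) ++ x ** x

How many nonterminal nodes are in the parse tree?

11

[E [E [T [F ( [E [T [F b]]] )]]] ++ [T [T [F x]] ** [F x]]]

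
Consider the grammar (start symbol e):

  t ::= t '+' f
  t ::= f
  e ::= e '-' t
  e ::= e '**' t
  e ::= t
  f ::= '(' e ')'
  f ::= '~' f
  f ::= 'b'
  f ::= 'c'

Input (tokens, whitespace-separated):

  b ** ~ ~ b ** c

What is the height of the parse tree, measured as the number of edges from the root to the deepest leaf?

[e [e [e [t [f b]]] ** [t [f ~ [f ~ [f b]]]]] ** [t [f c]]]

6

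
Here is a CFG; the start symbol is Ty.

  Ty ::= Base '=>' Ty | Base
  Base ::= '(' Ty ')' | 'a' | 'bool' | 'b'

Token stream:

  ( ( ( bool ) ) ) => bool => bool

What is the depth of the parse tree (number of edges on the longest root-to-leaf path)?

8

[Ty [Base ( [Ty [Base ( [Ty [Base ( [Ty [Base bool]] )]] )]] )] => [Ty [Base bool] => [Ty [Base bool]]]]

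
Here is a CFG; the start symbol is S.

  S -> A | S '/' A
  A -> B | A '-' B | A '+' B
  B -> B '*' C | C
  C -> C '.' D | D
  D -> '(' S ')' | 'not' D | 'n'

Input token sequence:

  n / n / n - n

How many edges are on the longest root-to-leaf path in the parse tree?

[S [S [S [A [B [C [D n]]]]] / [A [B [C [D n]]]]] / [A [A [B [C [D n]]]] - [B [C [D n]]]]]

7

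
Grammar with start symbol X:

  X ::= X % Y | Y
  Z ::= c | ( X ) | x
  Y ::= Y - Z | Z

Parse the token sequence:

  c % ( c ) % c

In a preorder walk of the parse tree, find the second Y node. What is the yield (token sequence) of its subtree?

[X [X [X [Y [Z c]]] % [Y [Z ( [X [Y [Z c]]] )]]] % [Y [Z c]]]

( c )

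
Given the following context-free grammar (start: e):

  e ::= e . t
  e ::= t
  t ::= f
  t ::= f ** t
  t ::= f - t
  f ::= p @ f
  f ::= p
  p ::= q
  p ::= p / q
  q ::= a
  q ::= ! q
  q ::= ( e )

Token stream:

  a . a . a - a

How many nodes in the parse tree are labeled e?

[e [e [e [t [f [p [q a]]]]] . [t [f [p [q a]]]]] . [t [f [p [q a]]] - [t [f [p [q a]]]]]]

3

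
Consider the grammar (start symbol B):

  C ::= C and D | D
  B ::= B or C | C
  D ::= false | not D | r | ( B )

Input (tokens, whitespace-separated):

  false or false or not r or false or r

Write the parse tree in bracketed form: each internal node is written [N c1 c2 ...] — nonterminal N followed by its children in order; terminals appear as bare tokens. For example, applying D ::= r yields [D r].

B
B or C
B or C or C
B or C or C or C
B or C or C or C or C
C or C or C or C or C
D or C or C or C or C
false or C or C or C or C
false or D or C or C or C
false or false or C or C or C
false or false or D or C or C
false or false or not D or C or C
false or false or not r or C or C
false or false or not r or D or C
false or false or not r or false or C
false or false or not r or false or D
false or false or not r or false or r

[B [B [B [B [B [C [D false]]] or [C [D false]]] or [C [D not [D r]]]] or [C [D false]]] or [C [D r]]]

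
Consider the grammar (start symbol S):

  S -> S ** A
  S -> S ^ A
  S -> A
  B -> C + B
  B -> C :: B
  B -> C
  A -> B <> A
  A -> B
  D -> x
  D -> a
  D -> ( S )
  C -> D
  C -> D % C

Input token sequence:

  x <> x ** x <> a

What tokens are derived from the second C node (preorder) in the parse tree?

x

[S [S [A [B [C [D x]]] <> [A [B [C [D x]]]]]] ** [A [B [C [D x]]] <> [A [B [C [D a]]]]]]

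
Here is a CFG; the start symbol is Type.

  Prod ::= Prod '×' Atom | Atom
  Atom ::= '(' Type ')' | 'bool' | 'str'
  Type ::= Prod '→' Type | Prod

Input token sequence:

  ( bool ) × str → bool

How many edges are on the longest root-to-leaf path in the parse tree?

7

[Type [Prod [Prod [Atom ( [Type [Prod [Atom bool]]] )]] × [Atom str]] → [Type [Prod [Atom bool]]]]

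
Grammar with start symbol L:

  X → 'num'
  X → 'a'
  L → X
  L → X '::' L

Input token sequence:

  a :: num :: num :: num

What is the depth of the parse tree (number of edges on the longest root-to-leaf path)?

[L [X a] :: [L [X num] :: [L [X num] :: [L [X num]]]]]

5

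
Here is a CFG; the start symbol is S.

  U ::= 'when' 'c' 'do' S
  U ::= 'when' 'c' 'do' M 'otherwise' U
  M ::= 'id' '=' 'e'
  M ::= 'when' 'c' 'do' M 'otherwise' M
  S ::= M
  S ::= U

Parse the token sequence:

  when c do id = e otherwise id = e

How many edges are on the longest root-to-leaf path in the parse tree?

[S [M when c do [M id = e] otherwise [M id = e]]]

3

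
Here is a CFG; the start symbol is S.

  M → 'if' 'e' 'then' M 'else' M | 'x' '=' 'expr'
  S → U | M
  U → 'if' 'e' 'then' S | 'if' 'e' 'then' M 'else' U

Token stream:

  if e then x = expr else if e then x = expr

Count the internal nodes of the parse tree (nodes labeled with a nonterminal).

6

[S [U if e then [M x = expr] else [U if e then [S [M x = expr]]]]]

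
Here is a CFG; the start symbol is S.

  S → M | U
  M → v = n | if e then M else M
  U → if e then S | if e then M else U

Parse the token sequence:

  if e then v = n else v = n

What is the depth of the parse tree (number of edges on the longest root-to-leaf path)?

[S [M if e then [M v = n] else [M v = n]]]

3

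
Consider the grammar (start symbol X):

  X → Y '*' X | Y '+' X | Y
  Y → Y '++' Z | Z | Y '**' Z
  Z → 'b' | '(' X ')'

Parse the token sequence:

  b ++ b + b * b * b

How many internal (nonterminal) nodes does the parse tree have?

[X [Y [Y [Z b]] ++ [Z b]] + [X [Y [Z b]] * [X [Y [Z b]] * [X [Y [Z b]]]]]]

14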